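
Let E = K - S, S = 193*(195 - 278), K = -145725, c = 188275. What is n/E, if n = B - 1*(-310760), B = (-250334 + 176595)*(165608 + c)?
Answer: 26094667777/129706 ≈ 2.0118e+5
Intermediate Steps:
B = -26094978537 (B = (-250334 + 176595)*(165608 + 188275) = -73739*353883 = -26094978537)
S = -16019 (S = 193*(-83) = -16019)
n = -26094667777 (n = -26094978537 - 1*(-310760) = -26094978537 + 310760 = -26094667777)
E = -129706 (E = -145725 - 1*(-16019) = -145725 + 16019 = -129706)
n/E = -26094667777/(-129706) = -26094667777*(-1/129706) = 26094667777/129706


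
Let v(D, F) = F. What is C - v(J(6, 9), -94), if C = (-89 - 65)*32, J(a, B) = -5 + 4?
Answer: -4834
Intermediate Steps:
J(a, B) = -1
C = -4928 (C = -154*32 = -4928)
C - v(J(6, 9), -94) = -4928 - 1*(-94) = -4928 + 94 = -4834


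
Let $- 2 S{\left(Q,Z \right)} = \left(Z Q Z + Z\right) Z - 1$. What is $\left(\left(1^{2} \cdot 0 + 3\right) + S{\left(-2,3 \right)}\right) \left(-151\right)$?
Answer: $-3926$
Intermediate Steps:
$S{\left(Q,Z \right)} = \frac{1}{2} - \frac{Z \left(Z + Q Z^{2}\right)}{2}$ ($S{\left(Q,Z \right)} = - \frac{\left(Z Q Z + Z\right) Z - 1}{2} = - \frac{\left(Q Z Z + Z\right) Z - 1}{2} = - \frac{\left(Q Z^{2} + Z\right) Z - 1}{2} = - \frac{\left(Z + Q Z^{2}\right) Z - 1}{2} = - \frac{Z \left(Z + Q Z^{2}\right) - 1}{2} = - \frac{-1 + Z \left(Z + Q Z^{2}\right)}{2} = \frac{1}{2} - \frac{Z \left(Z + Q Z^{2}\right)}{2}$)
$\left(\left(1^{2} \cdot 0 + 3\right) + S{\left(-2,3 \right)}\right) \left(-151\right) = \left(\left(1^{2} \cdot 0 + 3\right) - \left(- \frac{1}{2} - 27 + \frac{9}{2}\right)\right) \left(-151\right) = \left(\left(1 \cdot 0 + 3\right) - \left(4 - 27\right)\right) \left(-151\right) = \left(\left(0 + 3\right) + \left(\frac{1}{2} - \frac{9}{2} + 27\right)\right) \left(-151\right) = \left(3 + 23\right) \left(-151\right) = 26 \left(-151\right) = -3926$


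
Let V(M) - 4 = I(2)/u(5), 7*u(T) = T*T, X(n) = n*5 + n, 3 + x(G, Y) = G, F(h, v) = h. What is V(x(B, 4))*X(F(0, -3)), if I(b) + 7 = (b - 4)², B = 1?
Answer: 0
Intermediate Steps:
I(b) = -7 + (-4 + b)² (I(b) = -7 + (b - 4)² = -7 + (-4 + b)²)
x(G, Y) = -3 + G
X(n) = 6*n (X(n) = 5*n + n = 6*n)
u(T) = T²/7 (u(T) = (T*T)/7 = T²/7)
V(M) = 79/25 (V(M) = 4 + (-7 + (-4 + 2)²)/(((⅐)*5²)) = 4 + (-7 + (-2)²)/(((⅐)*25)) = 4 + (-7 + 4)/(25/7) = 4 - 3*7/25 = 4 - 21/25 = 79/25)
V(x(B, 4))*X(F(0, -3)) = 79*(6*0)/25 = (79/25)*0 = 0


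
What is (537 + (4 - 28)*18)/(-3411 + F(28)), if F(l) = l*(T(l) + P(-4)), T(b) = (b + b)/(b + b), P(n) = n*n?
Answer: -21/587 ≈ -0.035775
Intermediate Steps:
P(n) = n**2
T(b) = 1 (T(b) = (2*b)/((2*b)) = (2*b)*(1/(2*b)) = 1)
F(l) = 17*l (F(l) = l*(1 + (-4)**2) = l*(1 + 16) = l*17 = 17*l)
(537 + (4 - 28)*18)/(-3411 + F(28)) = (537 + (4 - 28)*18)/(-3411 + 17*28) = (537 - 24*18)/(-3411 + 476) = (537 - 432)/(-2935) = 105*(-1/2935) = -21/587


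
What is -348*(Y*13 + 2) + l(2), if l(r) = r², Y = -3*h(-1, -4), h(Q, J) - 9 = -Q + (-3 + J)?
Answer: 40024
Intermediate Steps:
h(Q, J) = 6 + J - Q (h(Q, J) = 9 + (-Q + (-3 + J)) = 9 + (-3 + J - Q) = 6 + J - Q)
Y = -9 (Y = -3*(6 - 4 - 1*(-1)) = -3*(6 - 4 + 1) = -3*3 = -9)
-348*(Y*13 + 2) + l(2) = -348*(-9*13 + 2) + 2² = -348*(-117 + 2) + 4 = -348*(-115) + 4 = 40020 + 4 = 40024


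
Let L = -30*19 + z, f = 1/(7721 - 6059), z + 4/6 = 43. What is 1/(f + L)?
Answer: -554/292327 ≈ -0.0018951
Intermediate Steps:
z = 127/3 (z = -⅔ + 43 = 127/3 ≈ 42.333)
f = 1/1662 ≈ 0.00060168
L = -1583/3 (L = -30*19 + 127/3 = -570 + 127/3 = -1583/3 ≈ -527.67)
1/(f + L) = 1/(1/1662 - 1583/3) = 1/(-292327/554) = -554/292327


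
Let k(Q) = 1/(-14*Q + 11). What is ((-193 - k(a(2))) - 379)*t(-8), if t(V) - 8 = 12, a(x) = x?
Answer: -194460/17 ≈ -11439.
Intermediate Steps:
k(Q) = 1/(11 - 14*Q)
t(V) = 20 (t(V) = 8 + 12 = 20)
((-193 - k(a(2))) - 379)*t(-8) = ((-193 - (-1)/(-11 + 14*2)) - 379)*20 = ((-193 - (-1)/(-11 + 28)) - 379)*20 = ((-193 - (-1)/17) - 379)*20 = ((-193 - 1*(-1/17)) - 379)*20 = ((-193 + 1/17) - 379)*20 = (-3280/17 - 379)*20 = -9723/17*20 = -194460/17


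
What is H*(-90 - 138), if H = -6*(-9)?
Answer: -12312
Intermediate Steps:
H = 54
H*(-90 - 138) = 54*(-90 - 138) = 54*(-228) = -12312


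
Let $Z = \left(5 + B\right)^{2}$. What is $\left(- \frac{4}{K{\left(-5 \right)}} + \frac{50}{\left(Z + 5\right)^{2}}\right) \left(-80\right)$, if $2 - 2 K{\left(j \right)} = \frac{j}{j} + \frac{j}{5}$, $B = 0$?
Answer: $\frac{2840}{9} \approx 315.56$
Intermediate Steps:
$K{\left(j \right)} = \frac{1}{2} - \frac{j}{10}$ ($K{\left(j \right)} = 1 - \frac{\frac{j}{j} + \frac{j}{5}}{2} = 1 - \frac{1 + j \frac{1}{5}}{2} = 1 - \frac{1 + \frac{j}{5}}{2} = 1 - \left(\frac{1}{2} + \frac{j}{10}\right) = \frac{1}{2} - \frac{j}{10}$)
$Z = 25$ ($Z = \left(5 + 0\right)^{2} = 5^{2} = 25$)
$\left(- \frac{4}{K{\left(-5 \right)}} + \frac{50}{\left(Z + 5\right)^{2}}\right) \left(-80\right) = \left(- \frac{4}{\frac{1}{2} - - \frac{1}{2}} + \frac{50}{\left(25 + 5\right)^{2}}\right) \left(-80\right) = \left(- \frac{4}{\frac{1}{2} + \frac{1}{2}} + \frac{50}{30^{2}}\right) \left(-80\right) = \left(- \frac{4}{1} + \frac{50}{900}\right) \left(-80\right) = \left(\left(-4\right) 1 + 50 \cdot \frac{1}{900}\right) \left(-80\right) = \left(-4 + \frac{1}{18}\right) \left(-80\right) = \left(- \frac{71}{18}\right) \left(-80\right) = \frac{2840}{9}$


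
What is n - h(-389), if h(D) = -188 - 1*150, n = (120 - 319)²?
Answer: 39939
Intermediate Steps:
n = 39601 (n = (-199)² = 39601)
h(D) = -338 (h(D) = -188 - 150 = -338)
n - h(-389) = 39601 - 1*(-338) = 39601 + 338 = 39939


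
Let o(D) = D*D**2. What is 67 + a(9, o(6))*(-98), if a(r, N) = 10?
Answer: -913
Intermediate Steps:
o(D) = D**3
67 + a(9, o(6))*(-98) = 67 + 10*(-98) = 67 - 980 = -913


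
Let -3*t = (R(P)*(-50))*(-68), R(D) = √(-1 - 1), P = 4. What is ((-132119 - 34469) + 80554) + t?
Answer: -86034 - 3400*I*√2/3 ≈ -86034.0 - 1602.8*I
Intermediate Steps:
R(D) = I*√2 (R(D) = √(-2) = I*√2)
t = -3400*I*√2/3 (t = -(I*√2)*(-50)*(-68)/3 = -(-50*I*√2)*(-68)/3 = -3400*I*√2/3 ≈ -1602.8*I)
((-132119 - 34469) + 80554) + t = ((-132119 - 34469) + 80554) - 3400*I*√2/3 = (-166588 + 80554) - 3400*I*√2/3 = -86034 - 3400*I*√2/3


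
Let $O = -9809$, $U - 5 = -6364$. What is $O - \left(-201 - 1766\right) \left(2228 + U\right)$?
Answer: $-8135486$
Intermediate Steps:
$U = -6359$ ($U = 5 - 6364 = -6359$)
$O - \left(-201 - 1766\right) \left(2228 + U\right) = -9809 - \left(-201 - 1766\right) \left(2228 - 6359\right) = -9809 - \left(-1967\right) \left(-4131\right) = -9809 - 8125677 = -8135486$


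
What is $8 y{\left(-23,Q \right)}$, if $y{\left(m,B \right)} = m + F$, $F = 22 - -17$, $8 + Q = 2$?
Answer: $128$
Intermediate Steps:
$Q = -6$ ($Q = -8 + 2 = -6$)
$F = 39$ ($F = 22 + 17 = 39$)
$y{\left(m,B \right)} = 39 + m$ ($y{\left(m,B \right)} = m + 39 = 39 + m$)
$8 y{\left(-23,Q \right)} = 8 \left(39 - 23\right) = 8 \cdot 16 = 128$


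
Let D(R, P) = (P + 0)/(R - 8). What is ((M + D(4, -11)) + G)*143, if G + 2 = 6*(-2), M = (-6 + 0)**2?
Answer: 14157/4 ≈ 3539.3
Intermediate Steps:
D(R, P) = P/(-8 + R)
M = 36 (M = (-6)**2 = 36)
G = -14 (G = -2 + 6*(-2) = -2 - 12 = -14)
((M + D(4, -11)) + G)*143 = ((36 - 11/(-8 + 4)) - 14)*143 = ((36 - 11/(-4)) - 14)*143 = ((36 - 11*(-1/4)) - 14)*143 = ((36 + 11/4) - 14)*143 = (155/4 - 14)*143 = (99/4)*143 = 14157/4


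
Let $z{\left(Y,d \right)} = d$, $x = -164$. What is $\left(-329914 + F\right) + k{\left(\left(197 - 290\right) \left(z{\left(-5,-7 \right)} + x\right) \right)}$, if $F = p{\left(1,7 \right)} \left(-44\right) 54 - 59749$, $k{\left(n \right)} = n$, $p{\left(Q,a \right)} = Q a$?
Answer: $-390392$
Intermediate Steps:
$F = -76381$ ($F = 1 \cdot 7 \left(-44\right) 54 - 59749 = 7 \left(-44\right) 54 - 59749 = \left(-308\right) 54 - 59749 = -16632 - 59749 = -76381$)
$\left(-329914 + F\right) + k{\left(\left(197 - 290\right) \left(z{\left(-5,-7 \right)} + x\right) \right)} = \left(-329914 - 76381\right) + \left(197 - 290\right) \left(-7 - 164\right) = -406295 - -15903 = -406295 + 15903 = -390392$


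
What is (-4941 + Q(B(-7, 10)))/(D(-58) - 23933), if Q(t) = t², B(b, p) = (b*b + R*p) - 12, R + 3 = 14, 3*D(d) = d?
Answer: -50004/71857 ≈ -0.69588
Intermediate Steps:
D(d) = d/3
R = 11 (R = -3 + 14 = 11)
B(b, p) = -12 + b² + 11*p (B(b, p) = (b*b + 11*p) - 12 = (b² + 11*p) - 12 = -12 + b² + 11*p)
(-4941 + Q(B(-7, 10)))/(D(-58) - 23933) = (-4941 + (-12 + (-7)² + 11*10)²)/((⅓)*(-58) - 23933) = (-4941 + (-12 + 49 + 110)²)/(-58/3 - 23933) = (-4941 + 147²)/(-71857/3) = (-4941 + 21609)*(-3/71857) = 16668*(-3/71857) = -50004/71857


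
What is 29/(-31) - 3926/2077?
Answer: -5869/2077 ≈ -2.8257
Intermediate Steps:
29/(-31) - 3926/2077 = 29*(-1/31) - 3926*1/2077 = -29/31 - 3926/2077 = -5869/2077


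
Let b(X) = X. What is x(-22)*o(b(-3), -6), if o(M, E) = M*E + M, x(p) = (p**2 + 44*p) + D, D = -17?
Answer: -7515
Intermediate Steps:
x(p) = -17 + p**2 + 44*p (x(p) = (p**2 + 44*p) - 17 = -17 + p**2 + 44*p)
o(M, E) = M + E*M (o(M, E) = E*M + M = M + E*M)
x(-22)*o(b(-3), -6) = (-17 + (-22)**2 + 44*(-22))*(-3*(1 - 6)) = (-17 + 484 - 968)*(-3*(-5)) = -501*15 = -7515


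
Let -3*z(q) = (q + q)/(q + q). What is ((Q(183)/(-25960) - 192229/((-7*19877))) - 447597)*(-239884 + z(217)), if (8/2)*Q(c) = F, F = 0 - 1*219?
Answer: 38462468317353652067/358219680 ≈ 1.0737e+11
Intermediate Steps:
z(q) = -⅓ (z(q) = -(q + q)/(3*(q + q)) = -2*q/(3*(2*q)) = -2*q*1/(2*q)/3 = -⅓*1 = -⅓)
F = -219 (F = 0 - 219 = -219)
Q(c) = -219/4 (Q(c) = (¼)*(-219) = -219/4)
((Q(183)/(-25960) - 192229/((-7*19877))) - 447597)*(-239884 + z(217)) = ((-219/4/(-25960) - 192229/((-7*19877))) - 447597)*(-239884 - ⅓) = ((-219/4*(-1/25960) - 192229/(-139139)) - 447597)*(-719653/3) = ((219/103840 - 192229*(-1/139139)) - 447597)*(-719653/3) = ((219/103840 + 192229/139139) - 447597)*(-719653/3) = (1817411891/1313472160 - 447597)*(-719653/3) = -587904380987629/1313472160*(-719653/3) = 38462468317353652067/358219680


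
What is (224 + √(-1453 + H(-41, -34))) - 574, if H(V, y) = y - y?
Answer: -350 + I*√1453 ≈ -350.0 + 38.118*I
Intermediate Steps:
H(V, y) = 0
(224 + √(-1453 + H(-41, -34))) - 574 = (224 + √(-1453 + 0)) - 574 = (224 + √(-1453)) - 574 = (224 + I*√1453) - 574 = -350 + I*√1453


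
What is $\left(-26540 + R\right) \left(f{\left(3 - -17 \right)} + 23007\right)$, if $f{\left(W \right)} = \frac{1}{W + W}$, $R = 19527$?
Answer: $- \frac{6453930653}{40} \approx -1.6135 \cdot 10^{8}$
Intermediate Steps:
$f{\left(W \right)} = \frac{1}{2 W}$
$\left(-26540 + R\right) \left(f{\left(3 - -17 \right)} + 23007\right) = \left(-26540 + 19527\right) \left(\frac{1}{2 \left(3 - -17\right)} + 23007\right) = - 7013 \left(\frac{1}{2 \left(3 + 17\right)} + 23007\right) = - 7013 \left(\frac{1}{2 \cdot 20} + 23007\right) = - 7013 \left(\frac{1}{2} \cdot \frac{1}{20} + 23007\right) = - 7013 \left(\frac{1}{40} + 23007\right) = \left(-7013\right) \frac{920281}{40} = - \frac{6453930653}{40}$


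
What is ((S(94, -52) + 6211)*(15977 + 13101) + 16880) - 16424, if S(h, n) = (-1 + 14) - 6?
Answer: 180807460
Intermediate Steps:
S(h, n) = 7 (S(h, n) = 13 - 6 = 7)
((S(94, -52) + 6211)*(15977 + 13101) + 16880) - 16424 = ((7 + 6211)*(15977 + 13101) + 16880) - 16424 = (6218*29078 + 16880) - 16424 = (180807004 + 16880) - 16424 = 180823884 - 16424 = 180807460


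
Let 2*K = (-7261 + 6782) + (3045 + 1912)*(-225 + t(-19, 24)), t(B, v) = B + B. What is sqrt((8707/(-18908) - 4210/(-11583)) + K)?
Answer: I*sqrt(96536725716226882801)/12167298 ≈ 807.52*I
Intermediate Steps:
t(B, v) = 2*B
K = -652085 (K = ((-7261 + 6782) + (3045 + 1912)*(-225 + 2*(-19)))/2 = (-479 + 4957*(-225 - 38))/2 = (-479 + 4957*(-263))/2 = (-479 - 1303691)/2 = (1/2)*(-1304170) = -652085)
sqrt((8707/(-18908) - 4210/(-11583)) + K) = sqrt((8707/(-18908) - 4210/(-11583)) - 652085) = sqrt((8707*(-1/18908) - 4210*(-1/11583)) - 652085) = sqrt((-8707/18908 + 4210/11583) - 652085) = sqrt(-21250501/219011364 - 652085) = sqrt(-142814046544441/219011364) = I*sqrt(96536725716226882801)/12167298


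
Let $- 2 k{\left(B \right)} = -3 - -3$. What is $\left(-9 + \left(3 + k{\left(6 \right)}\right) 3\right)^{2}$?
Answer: $0$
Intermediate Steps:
$k{\left(B \right)} = 0$ ($k{\left(B \right)} = - \frac{-3 - -3}{2} = - \frac{-3 + 3}{2} = \left(- \frac{1}{2}\right) 0 = 0$)
$\left(-9 + \left(3 + k{\left(6 \right)}\right) 3\right)^{2} = \left(-9 + \left(3 + 0\right) 3\right)^{2} = \left(-9 + 3 \cdot 3\right)^{2} = \left(-9 + 9\right)^{2} = 0^{2} = 0$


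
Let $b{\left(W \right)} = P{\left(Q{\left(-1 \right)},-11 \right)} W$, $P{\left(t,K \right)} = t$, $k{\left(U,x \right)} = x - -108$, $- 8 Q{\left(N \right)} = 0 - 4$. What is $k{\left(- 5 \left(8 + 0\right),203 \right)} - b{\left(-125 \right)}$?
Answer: $\frac{747}{2} \approx 373.5$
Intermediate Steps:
$Q{\left(N \right)} = \frac{1}{2}$ ($Q{\left(N \right)} = - \frac{0 - 4}{8} = \left(- \frac{1}{8}\right) \left(-4\right) = \frac{1}{2}$)
$k{\left(U,x \right)} = 108 + x$ ($k{\left(U,x \right)} = x + 108 = 108 + x$)
$b{\left(W \right)} = \frac{W}{2}$
$k{\left(- 5 \left(8 + 0\right),203 \right)} - b{\left(-125 \right)} = \left(108 + 203\right) - \frac{1}{2} \left(-125\right) = 311 - - \frac{125}{2} = 311 + \frac{125}{2} = \frac{747}{2}$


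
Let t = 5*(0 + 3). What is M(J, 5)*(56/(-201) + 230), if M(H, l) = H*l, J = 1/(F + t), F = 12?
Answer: 230870/5427 ≈ 42.541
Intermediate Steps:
t = 15 (t = 5*3 = 15)
J = 1/27 (J = 1/(12 + 15) = 1/27 ≈ 0.037037)
M(J, 5)*(56/(-201) + 230) = ((1/27)*5)*(56/(-201) + 230) = 5*(56*(-1/201) + 230)/27 = 5*(-56/201 + 230)/27 = (5/27)*(46174/201) = 230870/5427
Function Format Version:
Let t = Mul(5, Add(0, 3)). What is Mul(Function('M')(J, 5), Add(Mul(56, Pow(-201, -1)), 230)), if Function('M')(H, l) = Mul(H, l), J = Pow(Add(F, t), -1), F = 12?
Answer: Rational(230870, 5427) ≈ 42.541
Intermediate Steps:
t = 15 (t = Mul(5, 3) = 15)
J = Rational(1, 27) (J = Pow(Add(12, 15), -1) = Pow(27, -1) = Rational(1, 27) ≈ 0.037037)
Mul(Function('M')(J, 5), Add(Mul(56, Pow(-201, -1)), 230)) = Mul(Mul(Rational(1, 27), 5), Add(Mul(56, Pow(-201, -1)), 230)) = Mul(Rational(5, 27), Add(Mul(56, Rational(-1, 201)), 230)) = Mul(Rational(5, 27), Add(Rational(-56, 201), 230)) = Mul(Rational(5, 27), Rational(46174, 201)) = Rational(230870, 5427)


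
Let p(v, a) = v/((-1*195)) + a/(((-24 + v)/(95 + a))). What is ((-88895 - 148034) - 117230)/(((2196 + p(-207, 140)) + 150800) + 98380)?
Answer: -759671055/538898297 ≈ -1.4097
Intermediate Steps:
p(v, a) = -v/195 + a*(95 + a)/(-24 + v) (p(v, a) = v/(-195) + a/(((-24 + v)/(95 + a))) = v*(-1/195) + a*((95 + a)/(-24 + v)) = -v/195 + a*(95 + a)/(-24 + v))
((-88895 - 148034) - 117230)/(((2196 + p(-207, 140)) + 150800) + 98380) = ((-88895 - 148034) - 117230)/(((2196 + (-1*(-207)**2 + 24*(-207) + 195*140**2 + 18525*140)/(195*(-24 - 207))) + 150800) + 98380) = (-236929 - 117230)/(((2196 + (1/195)*(-1*42849 - 4968 + 195*19600 + 2593500)/(-231)) + 150800) + 98380) = -354159/(((2196 + (1/195)*(-1/231)*(-42849 - 4968 + 3822000 + 2593500)) + 150800) + 98380) = -354159/(((2196 + (1/195)*(-1/231)*6367683) + 150800) + 98380) = -354159/(((2196 - 303223/2145) + 150800) + 98380) = -354159/((4407197/2145 + 150800) + 98380) = -354159/(327873197/2145 + 98380) = -354159/538898297/2145 = -354159*2145/538898297 = -759671055/538898297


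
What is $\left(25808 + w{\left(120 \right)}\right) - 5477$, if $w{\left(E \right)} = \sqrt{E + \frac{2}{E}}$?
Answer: $20331 + \frac{\sqrt{108015}}{30} \approx 20342.0$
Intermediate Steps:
$\left(25808 + w{\left(120 \right)}\right) - 5477 = \left(25808 + \sqrt{120 + \frac{2}{120}}\right) - 5477 = \left(25808 + \sqrt{120 + 2 \cdot \frac{1}{120}}\right) - 5477 = \left(25808 + \sqrt{120 + \frac{1}{60}}\right) - 5477 = \left(25808 + \sqrt{\frac{7201}{60}}\right) - 5477 = \left(25808 + \frac{\sqrt{108015}}{30}\right) - 5477 = 20331 + \frac{\sqrt{108015}}{30}$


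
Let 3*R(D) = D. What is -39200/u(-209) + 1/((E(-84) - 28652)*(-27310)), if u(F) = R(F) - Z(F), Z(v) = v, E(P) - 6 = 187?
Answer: -45700259051791/162437995610 ≈ -281.34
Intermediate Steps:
E(P) = 193 (E(P) = 6 + 187 = 193)
R(D) = D/3
u(F) = -2*F/3 (u(F) = F/3 - F = -2*F/3)
-39200/u(-209) + 1/((E(-84) - 28652)*(-27310)) = -39200/((-⅔*(-209))) + 1/((193 - 28652)*(-27310)) = -39200/418/3 - 1/27310/(-28459) = -39200*3/418 - 1/28459*(-1/27310) = -58800/209 + 1/777215290 = -45700259051791/162437995610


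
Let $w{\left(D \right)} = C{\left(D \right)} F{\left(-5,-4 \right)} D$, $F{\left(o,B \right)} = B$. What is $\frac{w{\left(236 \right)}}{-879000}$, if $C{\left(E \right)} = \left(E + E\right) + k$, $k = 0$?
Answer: $\frac{55696}{109875} \approx 0.5069$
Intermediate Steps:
$C{\left(E \right)} = 2 E$ ($C{\left(E \right)} = \left(E + E\right) + 0 = 2 E + 0 = 2 E$)
$w{\left(D \right)} = - 8 D^{2}$ ($w{\left(D \right)} = 2 D \left(-4\right) D = - 8 D D = - 8 D^{2}$)
$\frac{w{\left(236 \right)}}{-879000} = \frac{\left(-8\right) 236^{2}}{-879000} = \left(-8\right) 55696 \left(- \frac{1}{879000}\right) = \left(-445568\right) \left(- \frac{1}{879000}\right) = \frac{55696}{109875}$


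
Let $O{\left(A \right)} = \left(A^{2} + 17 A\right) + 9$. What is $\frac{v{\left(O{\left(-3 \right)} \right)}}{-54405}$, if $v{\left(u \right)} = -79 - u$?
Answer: $\frac{46}{54405} \approx 0.00084551$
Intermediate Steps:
$O{\left(A \right)} = 9 + A^{2} + 17 A$
$\frac{v{\left(O{\left(-3 \right)} \right)}}{-54405} = \frac{-79 - \left(9 + \left(-3\right)^{2} + 17 \left(-3\right)\right)}{-54405} = \left(-79 - \left(9 + 9 - 51\right)\right) \left(- \frac{1}{54405}\right) = \left(-79 - -33\right) \left(- \frac{1}{54405}\right) = \left(-79 + 33\right) \left(- \frac{1}{54405}\right) = \left(-46\right) \left(- \frac{1}{54405}\right) = \frac{46}{54405}$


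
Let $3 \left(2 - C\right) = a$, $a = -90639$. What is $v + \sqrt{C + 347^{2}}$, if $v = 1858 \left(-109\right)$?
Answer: $-202522 + 12 \sqrt{1046} \approx -2.0213 \cdot 10^{5}$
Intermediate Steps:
$C = 30215$ ($C = 2 - -30213 = 2 + 30213 = 30215$)
$v = -202522$
$v + \sqrt{C + 347^{2}} = -202522 + \sqrt{30215 + 347^{2}} = -202522 + \sqrt{30215 + 120409} = -202522 + \sqrt{150624} = -202522 + 12 \sqrt{1046}$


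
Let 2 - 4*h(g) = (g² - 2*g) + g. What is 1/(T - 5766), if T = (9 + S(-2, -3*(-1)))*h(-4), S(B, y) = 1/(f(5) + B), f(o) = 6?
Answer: -8/46461 ≈ -0.00017219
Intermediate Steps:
h(g) = ½ - g²/4 + g/4 (h(g) = ½ - ((g² - 2*g) + g)/4 = ½ - (g² - g)/4 = ½ + (-g²/4 + g/4) = ½ - g²/4 + g/4)
S(B, y) = 1/(6 + B)
T = -333/8 (T = (9 + 1/(6 - 2))*(½ - ¼*(-4)² + (¼)*(-4)) = (9 + 1/4)*(½ - ¼*16 - 1) = (9 + ¼)*(½ - 4 - 1) = (37/4)*(-9/2) = -333/8 ≈ -41.625)
1/(T - 5766) = 1/(-333/8 - 5766) = 1/(-46461/8) = -8/46461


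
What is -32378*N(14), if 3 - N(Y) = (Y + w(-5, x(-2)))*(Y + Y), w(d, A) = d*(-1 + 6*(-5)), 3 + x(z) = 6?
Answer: 153115562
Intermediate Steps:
x(z) = 3 (x(z) = -3 + 6 = 3)
w(d, A) = -31*d (w(d, A) = d*(-1 - 30) = d*(-31) = -31*d)
N(Y) = 3 - 2*Y*(155 + Y) (N(Y) = 3 - (Y - 31*(-5))*(Y + Y) = 3 - (Y + 155)*2*Y = 3 - (155 + Y)*2*Y = 3 - 2*Y*(155 + Y))
-32378*N(14) = -32378*(3 - 310*14 - 2*14**2) = -32378*(3 - 4340 - 2*196) = -32378*(3 - 4340 - 392) = -32378*(-4729) = 153115562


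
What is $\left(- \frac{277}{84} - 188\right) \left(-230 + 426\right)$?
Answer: $- \frac{112483}{3} \approx -37494.0$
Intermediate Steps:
$\left(- \frac{277}{84} - 188\right) \left(-230 + 426\right) = \left(\left(-277\right) \frac{1}{84} - 188\right) 196 = \left(- \frac{277}{84} - 188\right) 196 = \left(- \frac{16069}{84}\right) 196 = - \frac{112483}{3}$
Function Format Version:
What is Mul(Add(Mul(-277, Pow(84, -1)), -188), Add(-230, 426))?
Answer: Rational(-112483, 3) ≈ -37494.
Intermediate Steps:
Mul(Add(Mul(-277, Pow(84, -1)), -188), Add(-230, 426)) = Mul(Add(Mul(-277, Rational(1, 84)), -188), 196) = Mul(Add(Rational(-277, 84), -188), 196) = Mul(Rational(-16069, 84), 196) = Rational(-112483, 3)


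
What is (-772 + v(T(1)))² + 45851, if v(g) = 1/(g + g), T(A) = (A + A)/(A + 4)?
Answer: 10238505/16 ≈ 6.3991e+5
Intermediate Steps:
T(A) = 2*A/(4 + A) (T(A) = (2*A)/(4 + A) = 2*A/(4 + A))
v(g) = 1/(2*g)
(-772 + v(T(1)))² + 45851 = (-772 + 1/(2*((2*1/(4 + 1)))))² + 45851 = (-772 + 1/(2*((2*1/5))))² + 45851 = (-772 + 1/(2*((2*1*(⅕)))))² + 45851 = (-772 + 1/(2*(⅖)))² + 45851 = (-772 + (½)*(5/2))² + 45851 = (-772 + 5/4)² + 45851 = (-3083/4)² + 45851 = 9504889/16 + 45851 = 10238505/16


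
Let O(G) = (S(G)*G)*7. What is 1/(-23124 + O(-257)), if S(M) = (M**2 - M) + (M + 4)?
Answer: -1/118852471 ≈ -8.4138e-9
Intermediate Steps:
S(M) = 4 + M**2 (S(M) = (M**2 - M) + (4 + M) = 4 + M**2)
O(G) = 7*G*(4 + G**2) (O(G) = ((4 + G**2)*G)*7 = (G*(4 + G**2))*7 = 7*G*(4 + G**2))
1/(-23124 + O(-257)) = 1/(-23124 + 7*(-257)*(4 + (-257)**2)) = 1/(-23124 + 7*(-257)*(4 + 66049)) = 1/(-23124 + 7*(-257)*66053) = 1/(-23124 - 118829347) = 1/(-118852471) = -1/118852471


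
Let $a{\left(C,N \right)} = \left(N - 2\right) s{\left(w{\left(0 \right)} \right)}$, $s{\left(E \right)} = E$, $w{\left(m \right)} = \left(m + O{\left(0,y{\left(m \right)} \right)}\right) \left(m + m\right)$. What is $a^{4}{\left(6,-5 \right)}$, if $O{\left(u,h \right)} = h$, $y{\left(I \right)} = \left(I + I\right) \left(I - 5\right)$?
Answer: $0$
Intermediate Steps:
$y{\left(I \right)} = 2 I \left(-5 + I\right)$
$w{\left(m \right)} = 2 m \left(m + 2 m \left(-5 + m\right)\right)$ ($w{\left(m \right)} = \left(m + 2 m \left(-5 + m\right)\right) \left(m + m\right) = \left(m + 2 m \left(-5 + m\right)\right) 2 m = 2 m \left(m + 2 m \left(-5 + m\right)\right)$)
$a{\left(C,N \right)} = 0$ ($a{\left(C,N \right)} = \left(N - 2\right) 0^{2} \left(-18 + 4 \cdot 0\right) = \left(-2 + N\right) 0 \left(-18 + 0\right) = \left(-2 + N\right) 0 \left(-18\right) = \left(-2 + N\right) 0 = 0$)
$a^{4}{\left(6,-5 \right)} = 0^{4} = 0$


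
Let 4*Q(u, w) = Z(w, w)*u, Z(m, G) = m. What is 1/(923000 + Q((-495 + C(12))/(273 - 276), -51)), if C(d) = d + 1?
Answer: 2/1841903 ≈ 1.0858e-6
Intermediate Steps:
C(d) = 1 + d
Q(u, w) = u*w/4 (Q(u, w) = (w*u)/4 = (u*w)/4 = u*w/4)
1/(923000 + Q((-495 + C(12))/(273 - 276), -51)) = 1/(923000 + (¼)*((-495 + (1 + 12))/(273 - 276))*(-51)) = 1/(923000 + (¼)*((-495 + 13)/(-3))*(-51)) = 1/(923000 + (¼)*(-482*(-⅓))*(-51)) = 1/(923000 + (¼)*(482/3)*(-51)) = 1/(923000 - 4097/2) = 1/(1841903/2) = 2/1841903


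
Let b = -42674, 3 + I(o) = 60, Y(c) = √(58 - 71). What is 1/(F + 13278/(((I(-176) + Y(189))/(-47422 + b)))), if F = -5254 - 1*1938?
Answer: (-√13 + 57*I)/(8*(-149588079*I + 899*√13)) ≈ -4.7631e-8 - 3.0119e-9*I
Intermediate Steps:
Y(c) = I*√13 (Y(c) = √(-13) = I*√13)
I(o) = 57 (I(o) = -3 + 60 = 57)
F = -7192 (F = -5254 - 1938 = -7192)
1/(F + 13278/(((I(-176) + Y(189))/(-47422 + b)))) = 1/(-7192 + 13278/(((57 + I*√13)/(-47422 - 42674)))) = 1/(-7192 + 13278/(((57 + I*√13)/(-90096)))) = 1/(-7192 + 13278/(((57 + I*√13)*(-1/90096)))) = 1/(-7192 + 13278/(-19/30032 - I*√13/90096))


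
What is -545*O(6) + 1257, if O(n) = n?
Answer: -2013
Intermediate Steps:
-545*O(6) + 1257 = -545*6 + 1257 = -3270 + 1257 = -2013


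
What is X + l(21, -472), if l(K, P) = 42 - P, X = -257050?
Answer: -256536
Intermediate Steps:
X + l(21, -472) = -257050 + (42 - 1*(-472)) = -257050 + (42 + 472) = -257050 + 514 = -256536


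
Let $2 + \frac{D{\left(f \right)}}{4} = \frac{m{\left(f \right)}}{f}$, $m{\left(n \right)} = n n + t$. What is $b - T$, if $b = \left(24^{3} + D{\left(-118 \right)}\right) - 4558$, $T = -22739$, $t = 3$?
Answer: $\frac{1859969}{59} \approx 31525.0$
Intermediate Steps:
$m{\left(n \right)} = 3 + n^{2}$ ($m{\left(n \right)} = n n + 3 = n^{2} + 3 = 3 + n^{2}$)
$D{\left(f \right)} = -8 + \frac{4 \left(3 + f^{2}\right)}{f}$ ($D{\left(f \right)} = -8 + 4 \frac{3 + f^{2}}{f} = -8 + \frac{4 \left(3 + f^{2}\right)}{f}$)
$b = \frac{518368}{59}$ ($b = \left(24^{3} + \left(-8 + 4 \left(-118\right) + \frac{12}{-118}\right)\right) - 4558 = \left(13824 - \frac{28326}{59}\right) - 4558 = \frac{787290}{59} - 4558 = \frac{518368}{59} \approx 8785.9$)
$b - T = \frac{518368}{59} - -22739 = \frac{518368}{59} + 22739 = \frac{1859969}{59}$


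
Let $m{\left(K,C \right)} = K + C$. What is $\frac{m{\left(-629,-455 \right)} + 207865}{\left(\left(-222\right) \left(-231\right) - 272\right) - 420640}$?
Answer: $- \frac{68927}{123210} \approx -0.55943$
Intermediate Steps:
$m{\left(K,C \right)} = C + K$
$\frac{m{\left(-629,-455 \right)} + 207865}{\left(\left(-222\right) \left(-231\right) - 272\right) - 420640} = \frac{\left(-455 - 629\right) + 207865}{\left(\left(-222\right) \left(-231\right) - 272\right) - 420640} = \frac{-1084 + 207865}{\left(51282 - 272\right) - 420640} = \frac{206781}{51010 - 420640} = \frac{206781}{-369630} = 206781 \left(- \frac{1}{369630}\right) = - \frac{68927}{123210}$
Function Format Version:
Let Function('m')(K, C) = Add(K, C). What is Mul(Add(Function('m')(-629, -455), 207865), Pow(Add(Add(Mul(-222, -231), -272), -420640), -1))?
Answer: Rational(-68927, 123210) ≈ -0.55943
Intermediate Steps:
Function('m')(K, C) = Add(C, K)
Mul(Add(Function('m')(-629, -455), 207865), Pow(Add(Add(Mul(-222, -231), -272), -420640), -1)) = Mul(Add(Add(-455, -629), 207865), Pow(Add(Add(Mul(-222, -231), -272), -420640), -1)) = Mul(Add(-1084, 207865), Pow(Add(Add(51282, -272), -420640), -1)) = Mul(206781, Pow(Add(51010, -420640), -1)) = Mul(206781, Pow(-369630, -1)) = Mul(206781, Rational(-1, 369630)) = Rational(-68927, 123210)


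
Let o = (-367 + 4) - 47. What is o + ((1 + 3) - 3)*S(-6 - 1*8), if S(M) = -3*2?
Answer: -416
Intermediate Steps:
S(M) = -6
o = -410 (o = -363 - 47 = -410)
o + ((1 + 3) - 3)*S(-6 - 1*8) = -410 + ((1 + 3) - 3)*(-6) = -410 + (4 - 3)*(-6) = -410 + 1*(-6) = -410 - 6 = -416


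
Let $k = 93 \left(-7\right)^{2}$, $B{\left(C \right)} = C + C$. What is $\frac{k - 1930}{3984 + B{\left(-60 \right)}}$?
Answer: $\frac{2627}{3864} \approx 0.67987$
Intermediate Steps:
$B{\left(C \right)} = 2 C$
$k = 4557$ ($k = 93 \cdot 49 = 4557$)
$\frac{k - 1930}{3984 + B{\left(-60 \right)}} = \frac{4557 - 1930}{3984 + 2 \left(-60\right)} = \frac{2627}{3984 - 120} = \frac{2627}{3864}$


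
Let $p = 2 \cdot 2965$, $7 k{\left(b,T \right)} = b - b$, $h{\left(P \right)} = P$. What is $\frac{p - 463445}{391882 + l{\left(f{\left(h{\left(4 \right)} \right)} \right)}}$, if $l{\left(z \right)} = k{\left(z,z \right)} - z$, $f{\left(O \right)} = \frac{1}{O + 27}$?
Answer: $- \frac{4727655}{4049447} \approx -1.1675$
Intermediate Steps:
$k{\left(b,T \right)} = 0$ ($k{\left(b,T \right)} = \frac{b - b}{7} = \frac{1}{7} \cdot 0 = 0$)
$f{\left(O \right)} = \frac{1}{27 + O}$
$l{\left(z \right)} = - z$ ($l{\left(z \right)} = 0 - z = - z$)
$p = 5930$
$\frac{p - 463445}{391882 + l{\left(f{\left(h{\left(4 \right)} \right)} \right)}} = \frac{5930 - 463445}{391882 - \frac{1}{27 + 4}} = - \frac{457515}{391882 - \frac{1}{31}} = - \frac{457515}{\frac{12148341}{31}} = \left(-457515\right) \frac{31}{12148341} = - \frac{4727655}{4049447}$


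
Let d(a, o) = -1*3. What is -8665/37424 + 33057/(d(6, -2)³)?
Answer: -137484347/112272 ≈ -1224.6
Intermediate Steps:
d(a, o) = -3
-8665/37424 + 33057/(d(6, -2)³) = -8665/37424 + 33057/((-3)³) = -8665*1/37424 + 33057/(-27) = -8665/37424 + 33057*(-1/27) = -8665/37424 - 3673/3 = -137484347/112272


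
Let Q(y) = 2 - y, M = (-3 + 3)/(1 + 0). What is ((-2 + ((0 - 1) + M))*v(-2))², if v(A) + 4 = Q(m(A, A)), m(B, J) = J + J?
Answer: 36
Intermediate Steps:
M = 0 (M = 0/1 = 0*1 = 0)
m(B, J) = 2*J
v(A) = -2 - 2*A (v(A) = -4 + (2 - 2*A) = -2 - 2*A)
((-2 + ((0 - 1) + M))*v(-2))² = ((-2 + ((0 - 1) + 0))*(-2 - 2*(-2)))² = ((-2 + (-1 + 0))*(-2 + 4))² = ((-2 - 1)*2)² = (-3*2)² = (-6)² = 36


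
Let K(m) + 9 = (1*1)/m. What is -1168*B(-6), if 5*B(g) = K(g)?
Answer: 6424/3 ≈ 2141.3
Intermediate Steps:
K(m) = -9 + 1/m (K(m) = -9 + (1*1)/m = -9 + 1/m)
B(g) = -9/5 + 1/(5*g) (B(g) = (-9 + 1/g)/5 = -9/5 + 1/(5*g))
-1168*B(-6) = -1168*(1/5)*(1 - 9*(-6))/(-6) = -1168*(1/5)*(-1/6)*(1 + 54) = -1168*(1/5)*(-1/6)*55 = -1168*(-11)/6 = -73*(-88/3) = 6424/3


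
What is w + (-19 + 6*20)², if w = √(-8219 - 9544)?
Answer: 10201 + I*√17763 ≈ 10201.0 + 133.28*I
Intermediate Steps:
w = I*√17763 (w = √(-17763) = I*√17763 ≈ 133.28*I)
w + (-19 + 6*20)² = I*√17763 + (-19 + 6*20)² = I*√17763 + (-19 + 120)² = I*√17763 + 101² = I*√17763 + 10201 = 10201 + I*√17763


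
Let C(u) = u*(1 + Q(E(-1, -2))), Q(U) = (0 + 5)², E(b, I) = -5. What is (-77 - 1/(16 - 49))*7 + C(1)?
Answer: -16922/33 ≈ -512.79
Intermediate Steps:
Q(U) = 25 (Q(U) = 5² = 25)
C(u) = 26*u (C(u) = u*(1 + 25) = u*26 = 26*u)
(-77 - 1/(16 - 49))*7 + C(1) = (-77 - 1/(16 - 49))*7 + 26*1 = (-77 - 1/(-33))*7 + 26 = (-77 - 1*(-1/33))*7 + 26 = (-77 + 1/33)*7 + 26 = -2540/33*7 + 26 = -17780/33 + 26 = -16922/33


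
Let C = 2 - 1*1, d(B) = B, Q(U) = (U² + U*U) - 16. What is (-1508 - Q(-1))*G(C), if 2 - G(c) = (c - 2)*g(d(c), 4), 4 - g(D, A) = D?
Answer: -7470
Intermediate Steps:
Q(U) = -16 + 2*U² (Q(U) = (U² + U²) - 16 = 2*U² - 16 = -16 + 2*U²)
g(D, A) = 4 - D
C = 1 (C = 2 - 1 = 1)
G(c) = 2 - (-2 + c)*(4 - c) (G(c) = 2 - (c - 2)*(4 - c) = 2 - (-2 + c)*(4 - c))
(-1508 - Q(-1))*G(C) = (-1508 - (-16 + 2*(-1)²))*(10 + 1² - 6*1) = (-1508 - (-16 + 2*1))*(10 + 1 - 6) = (-1508 - (-16 + 2))*5 = (-1508 - 1*(-14))*5 = (-1508 + 14)*5 = -1494*5 = -7470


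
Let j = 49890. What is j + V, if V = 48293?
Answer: 98183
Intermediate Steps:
j + V = 49890 + 48293 = 98183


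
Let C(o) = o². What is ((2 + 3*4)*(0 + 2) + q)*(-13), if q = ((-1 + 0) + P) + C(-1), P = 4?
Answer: -416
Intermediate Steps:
q = 4 (q = ((-1 + 0) + 4) + (-1)² = (-1 + 4) + 1 = 3 + 1 = 4)
((2 + 3*4)*(0 + 2) + q)*(-13) = ((2 + 3*4)*(0 + 2) + 4)*(-13) = ((2 + 12)*2 + 4)*(-13) = (14*2 + 4)*(-13) = (28 + 4)*(-13) = 32*(-13) = -416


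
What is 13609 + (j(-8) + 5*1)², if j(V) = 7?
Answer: 13753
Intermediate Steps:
13609 + (j(-8) + 5*1)² = 13609 + (7 + 5*1)² = 13609 + (7 + 5)² = 13609 + 12² = 13609 + 144 = 13753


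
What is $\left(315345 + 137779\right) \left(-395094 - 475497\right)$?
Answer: $-394485676284$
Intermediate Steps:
$\left(315345 + 137779\right) \left(-395094 - 475497\right) = 453124 \left(-870591\right) = -394485676284$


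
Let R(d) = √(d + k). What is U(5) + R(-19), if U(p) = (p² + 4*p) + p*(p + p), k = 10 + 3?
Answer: 95 + I*√6 ≈ 95.0 + 2.4495*I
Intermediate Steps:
k = 13
U(p) = 3*p² + 4*p (U(p) = (p² + 4*p) + p*(2*p) = (p² + 4*p) + 2*p² = 3*p² + 4*p)
R(d) = √(13 + d) (R(d) = √(d + 13) = √(13 + d))
U(5) + R(-19) = 5*(4 + 3*5) + √(13 - 19) = 5*(4 + 15) + √(-6) = 5*19 + I*√6 = 95 + I*√6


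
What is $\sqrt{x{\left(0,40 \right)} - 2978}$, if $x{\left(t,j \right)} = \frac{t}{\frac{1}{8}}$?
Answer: $i \sqrt{2978} \approx 54.571 i$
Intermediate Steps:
$x{\left(t,j \right)} = 8 t$ ($x{\left(t,j \right)} = t \frac{1}{\frac{1}{8}} = t 8 = 8 t$)
$\sqrt{x{\left(0,40 \right)} - 2978} = \sqrt{8 \cdot 0 - 2978} = \sqrt{0 - 2978} = \sqrt{-2978} = i \sqrt{2978}$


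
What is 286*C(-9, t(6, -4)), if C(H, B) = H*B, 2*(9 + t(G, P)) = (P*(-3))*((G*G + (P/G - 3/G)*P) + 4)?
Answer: -666666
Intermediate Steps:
t(G, P) = -9 - 3*P*(4 + G**2 + P*(-3/G + P/G))/2 (t(G, P) = -9 + ((P*(-3))*((G*G + (P/G - 3/G)*P) + 4))/2 = -9 + ((-3*P)*((G**2 + (-3/G + P/G)*P) + 4))/2 = -9 + ((-3*P)*((G**2 + P*(-3/G + P/G)) + 4))/2 = -9 + ((-3*P)*(4 + G**2 + P*(-3/G + P/G)))/2 = -9 + (-3*P*(4 + G**2 + P*(-3/G + P/G)))/2 = -9 - 3*P*(4 + G**2 + P*(-3/G + P/G))/2)
C(H, B) = B*H
286*C(-9, t(6, -4)) = 286*(((3/2)*(-1*(-4)**3 + 3*(-4)**2 - 1*6*(6 + 4*(-4) - 4*6**2))/6)*(-9)) = 286*(((3/2)*(1/6)*(-1*(-64) + 3*16 - 1*6*(6 - 16 - 4*36)))*(-9)) = 286*(((3/2)*(1/6)*(64 + 48 - 1*6*(6 - 16 - 144)))*(-9)) = 286*(((3/2)*(1/6)*(64 + 48 - 1*6*(-154)))*(-9)) = 286*(((3/2)*(1/6)*(64 + 48 + 924))*(-9)) = 286*(((3/2)*(1/6)*1036)*(-9)) = 286*(259*(-9)) = 286*(-2331) = -666666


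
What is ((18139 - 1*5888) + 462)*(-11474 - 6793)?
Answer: -232228371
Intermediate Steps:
((18139 - 1*5888) + 462)*(-11474 - 6793) = ((18139 - 5888) + 462)*(-18267) = (12251 + 462)*(-18267) = 12713*(-18267) = -232228371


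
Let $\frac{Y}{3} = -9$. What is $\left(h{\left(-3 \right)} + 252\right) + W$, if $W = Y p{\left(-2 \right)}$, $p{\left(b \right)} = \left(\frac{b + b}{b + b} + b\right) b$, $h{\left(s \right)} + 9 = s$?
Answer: $186$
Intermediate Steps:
$Y = -27$ ($Y = 3 \left(-9\right) = -27$)
$h{\left(s \right)} = -9 + s$
$p{\left(b \right)} = b \left(1 + b\right)$ ($p{\left(b \right)} = \left(\frac{2 b}{2 b} + b\right) b = \left(2 b \frac{1}{2 b} + b\right) b = \left(1 + b\right) b = b \left(1 + b\right)$)
$W = -54$ ($W = - 27 \left(- 2 \left(1 - 2\right)\right) = - 27 \left(\left(-2\right) \left(-1\right)\right) = \left(-27\right) 2 = -54$)
$\left(h{\left(-3 \right)} + 252\right) + W = \left(\left(-9 - 3\right) + 252\right) - 54 = \left(-12 + 252\right) - 54 = 240 - 54 = 186$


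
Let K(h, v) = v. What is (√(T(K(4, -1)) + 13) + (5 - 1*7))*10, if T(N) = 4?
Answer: -20 + 10*√17 ≈ 21.231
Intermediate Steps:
(√(T(K(4, -1)) + 13) + (5 - 1*7))*10 = (√(4 + 13) + (5 - 1*7))*10 = (√17 + (5 - 7))*10 = (√17 - 2)*10 = (-2 + √17)*10 = -20 + 10*√17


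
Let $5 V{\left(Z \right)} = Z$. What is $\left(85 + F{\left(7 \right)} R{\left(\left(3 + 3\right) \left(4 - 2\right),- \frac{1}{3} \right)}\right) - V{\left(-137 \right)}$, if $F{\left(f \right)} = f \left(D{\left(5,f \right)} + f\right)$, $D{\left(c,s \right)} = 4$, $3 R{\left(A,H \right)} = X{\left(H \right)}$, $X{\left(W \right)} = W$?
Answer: $\frac{4673}{45} \approx 103.84$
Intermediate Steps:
$R{\left(A,H \right)} = \frac{H}{3}$
$F{\left(f \right)} = f \left(4 + f\right)$
$V{\left(Z \right)} = \frac{Z}{5}$
$\left(85 + F{\left(7 \right)} R{\left(\left(3 + 3\right) \left(4 - 2\right),- \frac{1}{3} \right)}\right) - V{\left(-137 \right)} = \left(85 + 7 \left(4 + 7\right) \frac{\left(-1\right) \frac{1}{3}}{3}\right) - \frac{1}{5} \left(-137\right) = \left(85 + 7 \cdot 11 \frac{\left(-1\right) \frac{1}{3}}{3}\right) - - \frac{137}{5} = \left(85 + 77 \cdot \frac{1}{3} \left(- \frac{1}{3}\right)\right) + \frac{137}{5} = \left(85 + 77 \left(- \frac{1}{9}\right)\right) + \frac{137}{5} = \left(85 - \frac{77}{9}\right) + \frac{137}{5} = \frac{688}{9} + \frac{137}{5} = \frac{4673}{45}$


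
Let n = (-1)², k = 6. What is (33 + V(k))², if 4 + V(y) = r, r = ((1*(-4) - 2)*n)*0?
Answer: 841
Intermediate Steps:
n = 1
r = 0 (r = ((1*(-4) - 2)*1)*0 = ((-4 - 2)*1)*0 = -6*1*0 = -6*0 = 0)
V(y) = -4 (V(y) = -4 + 0 = -4)
(33 + V(k))² = (33 - 4)² = 29² = 841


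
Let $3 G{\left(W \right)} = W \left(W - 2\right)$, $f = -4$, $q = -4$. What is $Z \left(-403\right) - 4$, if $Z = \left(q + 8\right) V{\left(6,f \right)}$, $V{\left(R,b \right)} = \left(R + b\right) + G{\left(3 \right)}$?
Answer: $-4840$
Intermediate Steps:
$G{\left(W \right)} = \frac{W \left(-2 + W\right)}{3}$ ($G{\left(W \right)} = \frac{W \left(W - 2\right)}{3} = \frac{W \left(-2 + W\right)}{3}$)
$V{\left(R,b \right)} = 1 + R + b$ ($V{\left(R,b \right)} = \left(R + b\right) + \frac{1}{3} \cdot 3 \left(-2 + 3\right) = \left(R + b\right) + \frac{1}{3} \cdot 3 \cdot 1 = \left(R + b\right) + 1 = 1 + R + b$)
$Z = 12$ ($Z = \left(-4 + 8\right) \left(1 + 6 - 4\right) = 4 \cdot 3 = 12$)
$Z \left(-403\right) - 4 = 12 \left(-403\right) - 4 = -4836 - 4 = -4840$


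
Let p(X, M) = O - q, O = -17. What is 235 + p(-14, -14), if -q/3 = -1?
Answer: 215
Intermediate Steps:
q = 3 (q = -3*(-1) = 3)
p(X, M) = -20 (p(X, M) = -17 - 1*3 = -17 - 3 = -20)
235 + p(-14, -14) = 235 - 20 = 215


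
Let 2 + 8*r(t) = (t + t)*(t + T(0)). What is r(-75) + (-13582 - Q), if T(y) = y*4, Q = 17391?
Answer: -29567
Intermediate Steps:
T(y) = 4*y
r(t) = -1/4 + t**2/4 (r(t) = -1/4 + ((t + t)*(t + 4*0))/8 = -1/4 + ((2*t)*(t + 0))/8 = -1/4 + ((2*t)*t)/8 = -1/4 + (2*t**2)/8 = -1/4 + t**2/4)
r(-75) + (-13582 - Q) = (-1/4 + (1/4)*(-75)**2) + (-13582 - 1*17391) = (-1/4 + (1/4)*5625) + (-13582 - 17391) = (-1/4 + 5625/4) - 30973 = 1406 - 30973 = -29567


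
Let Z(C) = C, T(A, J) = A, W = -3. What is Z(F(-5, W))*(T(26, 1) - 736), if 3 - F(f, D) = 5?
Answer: 1420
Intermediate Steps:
F(f, D) = -2 (F(f, D) = 3 - 1*5 = 3 - 5 = -2)
Z(F(-5, W))*(T(26, 1) - 736) = -2*(26 - 736) = -2*(-710) = 1420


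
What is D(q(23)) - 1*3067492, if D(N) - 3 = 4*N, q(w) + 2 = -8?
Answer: -3067529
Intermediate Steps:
q(w) = -10 (q(w) = -2 - 8 = -10)
D(N) = 3 + 4*N
D(q(23)) - 1*3067492 = (3 + 4*(-10)) - 1*3067492 = (3 - 40) - 3067492 = -37 - 3067492 = -3067529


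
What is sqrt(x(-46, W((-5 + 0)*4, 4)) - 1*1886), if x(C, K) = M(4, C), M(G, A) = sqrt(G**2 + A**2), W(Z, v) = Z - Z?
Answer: sqrt(-1886 + 2*sqrt(533)) ≈ 42.893*I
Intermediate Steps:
W(Z, v) = 0
M(G, A) = sqrt(A**2 + G**2)
x(C, K) = sqrt(16 + C**2) (x(C, K) = sqrt(C**2 + 4**2) = sqrt(C**2 + 16) = sqrt(16 + C**2))
sqrt(x(-46, W((-5 + 0)*4, 4)) - 1*1886) = sqrt(sqrt(16 + (-46)**2) - 1*1886) = sqrt(sqrt(16 + 2116) - 1886) = sqrt(sqrt(2132) - 1886) = sqrt(2*sqrt(533) - 1886) = sqrt(-1886 + 2*sqrt(533))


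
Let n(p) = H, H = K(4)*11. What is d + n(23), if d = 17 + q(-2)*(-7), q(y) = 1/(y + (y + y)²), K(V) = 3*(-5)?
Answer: -297/2 ≈ -148.50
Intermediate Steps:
K(V) = -15
q(y) = 1/(y + 4*y²) (q(y) = 1/(y + (2*y)²) = 1/(y + 4*y²))
H = -165 (H = -15*11 = -165)
n(p) = -165
d = 33/2 (d = 17 + (1/((-2)*(1 + 4*(-2))))*(-7) = 17 - 1/(2*(1 - 8))*(-7) = 17 - ½/(-7)*(-7) = 17 - ½*(-⅐)*(-7) = 17 + (1/14)*(-7) = 17 - ½ = 33/2 ≈ 16.500)
d + n(23) = 33/2 - 165 = -297/2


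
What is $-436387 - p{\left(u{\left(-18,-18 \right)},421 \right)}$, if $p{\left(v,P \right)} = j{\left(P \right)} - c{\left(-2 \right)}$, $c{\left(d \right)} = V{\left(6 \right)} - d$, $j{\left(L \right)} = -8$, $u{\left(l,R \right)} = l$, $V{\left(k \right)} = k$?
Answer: $-436371$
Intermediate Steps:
$c{\left(d \right)} = 6 - d$
$p{\left(v,P \right)} = -16$ ($p{\left(v,P \right)} = -8 - \left(6 - -2\right) = -8 - \left(6 + 2\right) = -8 - 8 = -16$)
$-436387 - p{\left(u{\left(-18,-18 \right)},421 \right)} = -436387 - -16 = -436387 + 16 = -436371$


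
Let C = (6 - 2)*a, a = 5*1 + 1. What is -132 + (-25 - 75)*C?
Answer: -2532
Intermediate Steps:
a = 6 (a = 5 + 1 = 6)
C = 24 (C = (6 - 2)*6 = 4*6 = 24)
-132 + (-25 - 75)*C = -132 + (-25 - 75)*24 = -132 - 100*24 = -132 - 2400 = -2532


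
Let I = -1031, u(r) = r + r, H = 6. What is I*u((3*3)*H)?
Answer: -111348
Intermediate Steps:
u(r) = 2*r
I*u((3*3)*H) = -2062*(3*3)*6 = -2062*9*6 = -2062*54 = -1031*108 = -111348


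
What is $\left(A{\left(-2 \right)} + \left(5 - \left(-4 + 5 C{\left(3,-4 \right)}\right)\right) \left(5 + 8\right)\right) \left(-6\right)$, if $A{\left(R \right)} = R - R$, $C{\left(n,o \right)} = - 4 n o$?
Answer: $18018$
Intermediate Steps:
$C{\left(n,o \right)} = - 4 n o$
$A{\left(R \right)} = 0$
$\left(A{\left(-2 \right)} + \left(5 - \left(-4 + 5 C{\left(3,-4 \right)}\right)\right) \left(5 + 8\right)\right) \left(-6\right) = \left(0 + \left(5 + \left(- 5 \left(\left(-4\right) 3 \left(-4\right)\right) + 4\right)\right) \left(5 + 8\right)\right) \left(-6\right) = \left(0 + \left(5 + \left(\left(-5\right) 48 + 4\right)\right) 13\right) \left(-6\right) = \left(0 + \left(5 + \left(-240 + 4\right)\right) 13\right) \left(-6\right) = \left(0 + \left(5 - 236\right) 13\right) \left(-6\right) = \left(0 - 3003\right) \left(-6\right) = \left(-3003\right) \left(-6\right) = 18018$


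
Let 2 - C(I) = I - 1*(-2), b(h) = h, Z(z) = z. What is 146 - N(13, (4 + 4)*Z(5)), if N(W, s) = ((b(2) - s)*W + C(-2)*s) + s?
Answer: 520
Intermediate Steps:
C(I) = -I (C(I) = 2 - (I - 1*(-2)) = 2 - (I + 2) = 2 - (2 + I) = 2 + (-2 - I) = -I)
N(W, s) = 3*s + W*(2 - s) (N(W, s) = ((2 - s)*W + (-1*(-2))*s) + s = (W*(2 - s) + 2*s) + s = (2*s + W*(2 - s)) + s = 3*s + W*(2 - s))
146 - N(13, (4 + 4)*Z(5)) = 146 - (2*13 + 3*((4 + 4)*5) - 1*13*(4 + 4)*5) = 146 - (26 + 3*(8*5) - 1*13*8*5) = 146 - (26 + 3*40 - 1*13*40) = 146 - (26 + 120 - 520) = 146 - 1*(-374) = 146 + 374 = 520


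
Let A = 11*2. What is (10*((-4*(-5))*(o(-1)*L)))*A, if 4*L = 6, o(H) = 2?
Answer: 13200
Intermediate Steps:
A = 22
L = 3/2 (L = (¼)*6 = 3/2 ≈ 1.5000)
(10*((-4*(-5))*(o(-1)*L)))*A = (10*((-4*(-5))*(2*(3/2))))*22 = (10*(20*3))*22 = (10*60)*22 = 600*22 = 13200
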